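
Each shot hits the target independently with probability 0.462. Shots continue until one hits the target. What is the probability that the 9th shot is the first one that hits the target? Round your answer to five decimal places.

0.00324

Geometric (trials to first success), p = 0.462.
P(Y = 9) = (1−p)^8 · p = 0.0070187 · 0.462 = 0.0032427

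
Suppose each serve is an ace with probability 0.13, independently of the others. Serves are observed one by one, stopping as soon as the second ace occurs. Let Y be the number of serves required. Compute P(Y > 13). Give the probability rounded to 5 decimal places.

0.48136

Needing more than 13 serves ⇔ fewer than 2 successes in the first 13. With X ~ Binomial(13, 0.13), P(Y > 13) = P(X ≤ 1).
  k=0: C(13,0)·0.13^0·0.87^13 = 0.1635876
  k=1: C(13,1)·0.13^1·0.87^12 = 0.3177735
P(X ≤ 1) = 0.4813611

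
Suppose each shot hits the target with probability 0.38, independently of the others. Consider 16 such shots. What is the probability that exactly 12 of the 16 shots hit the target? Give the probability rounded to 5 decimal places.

0.00244

X ~ Binomial(n=16, p=0.38).
P(X=12) = C(16,12) · p^12 · (1−p)^4
= 1820 · 9.0657e-06 · 0.14776 = 0.0024380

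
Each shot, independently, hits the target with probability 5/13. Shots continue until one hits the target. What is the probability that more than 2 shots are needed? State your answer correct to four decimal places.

Y = number of shots to the first success; geometric, p = 0.384615.
P(Y > 2) = P(first 2 all fail) = (1−p)^2 = 0.378698

0.3787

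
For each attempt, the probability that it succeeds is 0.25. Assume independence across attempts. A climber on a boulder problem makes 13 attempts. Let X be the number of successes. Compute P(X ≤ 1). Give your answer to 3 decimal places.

X ~ Binomial(13, 0.25); P(X ≤ 1) = Σ C(13,k) p^k (1−p)^(13−k) over k:
  k=0: C(13,0)·0.25^0·0.75^13 = 0.02376
  k=1: C(13,1)·0.25^1·0.75^12 = 0.10295
Total = 0.12671

0.127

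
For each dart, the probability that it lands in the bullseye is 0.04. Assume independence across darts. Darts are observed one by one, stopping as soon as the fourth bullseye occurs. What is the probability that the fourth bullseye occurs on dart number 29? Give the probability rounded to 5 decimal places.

0.00302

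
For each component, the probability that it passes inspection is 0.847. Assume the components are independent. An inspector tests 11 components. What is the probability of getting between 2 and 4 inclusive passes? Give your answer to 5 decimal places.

X ~ Binomial(11, 0.847); P(2 ≤ X ≤ 4) = Σ C(11,k) p^k (1−p)^(11−k) over k:
  k=2: C(11,2)·0.847^2·0.153^9 = 0.0000018
  k=3: C(11,3)·0.847^3·0.153^8 = 0.0000301
  k=4: C(11,4)·0.847^4·0.153^7 = 0.0003333
Total = 0.0003653

0.00037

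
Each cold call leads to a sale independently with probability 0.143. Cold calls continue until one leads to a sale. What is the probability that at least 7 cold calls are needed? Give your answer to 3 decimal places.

0.396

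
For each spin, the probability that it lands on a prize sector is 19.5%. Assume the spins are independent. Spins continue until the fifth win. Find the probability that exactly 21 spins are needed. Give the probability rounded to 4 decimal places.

0.0425

Y = trial on which the fifth success occurs; negative binomial, r=5, p=0.195.
P(Y=21) = C(20,4) · p^5 · (1−p)^16
= 4845 · 0.00028195 · 0.031098 = 0.042482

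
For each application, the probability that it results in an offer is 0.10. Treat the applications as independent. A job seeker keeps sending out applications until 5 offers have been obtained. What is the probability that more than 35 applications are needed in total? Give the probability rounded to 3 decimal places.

0.731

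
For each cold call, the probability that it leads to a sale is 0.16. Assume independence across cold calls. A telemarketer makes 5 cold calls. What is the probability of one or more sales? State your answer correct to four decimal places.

0.5818

P(at least one) = 1 − P(none) = 1 − (1 − 0.16)^5
= 1 − 0.418212 = 0.581788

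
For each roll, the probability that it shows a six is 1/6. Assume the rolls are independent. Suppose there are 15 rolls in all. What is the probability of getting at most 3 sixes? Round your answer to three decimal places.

0.768

X ~ Binomial(15, 0.166667); P(X ≤ 3) = Σ C(15,k) p^k (1−p)^(15−k) over k:
  k=0: C(15,0)·0.166667^0·0.833333^15 = 0.06491
  k=1: C(15,1)·0.166667^1·0.833333^14 = 0.19472
  k=2: C(15,2)·0.166667^2·0.833333^13 = 0.27260
  k=3: C(15,3)·0.166667^3·0.833333^12 = 0.23626
Total = 0.76848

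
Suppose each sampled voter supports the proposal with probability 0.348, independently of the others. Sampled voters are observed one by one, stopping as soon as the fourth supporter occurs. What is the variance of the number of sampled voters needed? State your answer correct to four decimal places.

Y = total sampled voters until the fourth success; negative binomial with r=4, p=0.348.
Var(Y) = r(1−p)/p² = 4·0.652 / 0.348² = 21.535209

21.5352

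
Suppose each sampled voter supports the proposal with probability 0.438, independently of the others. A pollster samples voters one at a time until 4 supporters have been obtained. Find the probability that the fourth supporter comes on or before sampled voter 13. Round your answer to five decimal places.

0.89182

Finishing within 13 sampled voters ⇔ at least 4 successes in the first 13. With X ~ Binomial(13, 0.438), P(Y ≤ 13) = 1 − P(X ≤ 3).
  k=0: C(13,0)·0.438^0·0.562^13 = 0.0005579
  k=1: C(13,1)·0.438^1·0.562^12 = 0.0056527
  k=2: C(13,2)·0.438^2·0.562^11 = 0.0264327
  k=3: C(13,3)·0.438^3·0.562^10 = 0.0755356
1 − 0.1081789 = 0.8918211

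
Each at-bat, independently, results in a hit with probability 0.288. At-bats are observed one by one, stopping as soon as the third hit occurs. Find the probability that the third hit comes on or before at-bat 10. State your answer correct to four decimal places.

Finishing within 10 at-bats ⇔ at least 3 successes in the first 10. With X ~ Binomial(10, 0.288), P(Y ≤ 10) = 1 − P(X ≤ 2).
  k=0: C(10,0)·0.288^0·0.712^10 = 0.033481
  k=1: C(10,1)·0.288^1·0.712^9 = 0.135429
  k=2: C(10,2)·0.288^2·0.712^8 = 0.246512
1 − 0.415422 = 0.584578

0.5846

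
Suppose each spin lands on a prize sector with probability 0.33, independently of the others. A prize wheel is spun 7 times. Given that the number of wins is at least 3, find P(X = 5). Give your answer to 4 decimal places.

X ~ Binomial(7, 0.33). Want P(X=5 | X≥3) = P(X=5) / P(X≥3).
P(X=5) = C(7,5)·0.33^5·0.67^2 = 0.036893
P(X≥3) = 1 − 0.060607 − 0.208959 − 0.308760 = 0.421674
Ratio = 0.036893 / 0.421674 = 0.087491

0.0875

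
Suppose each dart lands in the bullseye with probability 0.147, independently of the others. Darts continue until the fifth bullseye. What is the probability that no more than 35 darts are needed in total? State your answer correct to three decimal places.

0.600

Finishing within 35 darts ⇔ at least 5 successes in the first 35. With X ~ Binomial(35, 0.147), P(Y ≤ 35) = 1 − P(X ≤ 4).
  k=0: C(35,0)·0.147^0·0.853^35 = 0.00383
  k=1: C(35,1)·0.147^1·0.853^34 = 0.02310
  k=2: C(35,2)·0.147^2·0.853^33 = 0.06768
  k=3: C(35,3)·0.147^3·0.853^32 = 0.12830
  k=4: C(35,4)·0.147^4·0.853^31 = 0.17688
1 − 0.39980 = 0.60020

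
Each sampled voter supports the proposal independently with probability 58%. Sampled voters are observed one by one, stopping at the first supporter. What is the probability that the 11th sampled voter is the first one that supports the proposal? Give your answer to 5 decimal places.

Geometric (trials to first success), p = 0.58.
P(Y = 11) = (1−p)^10 · p = 0.0001708 · 0.58 = 0.0000991

0.00010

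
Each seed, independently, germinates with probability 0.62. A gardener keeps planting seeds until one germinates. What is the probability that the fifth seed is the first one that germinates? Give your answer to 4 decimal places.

Geometric (trials to first success), p = 0.62.
P(Y = 5) = (1−p)^4 · p = 0.020851 · 0.62 = 0.012928

0.0129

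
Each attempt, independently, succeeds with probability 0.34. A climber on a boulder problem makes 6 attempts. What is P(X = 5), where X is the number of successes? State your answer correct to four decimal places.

0.0180

X ~ Binomial(n=6, p=0.34).
P(X=5) = C(6,5) · p^5 · (1−p)^1
= 6 · 0.0045435 · 0.66 = 0.017992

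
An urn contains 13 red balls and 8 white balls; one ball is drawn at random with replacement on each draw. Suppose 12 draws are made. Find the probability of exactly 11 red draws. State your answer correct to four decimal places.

0.0234

X ~ Binomial(n=12, p=0.619048).
P(X=11) = C(12,11) · p^11 · (1−p)^1
= 12 · 0.0051164 · 0.38095 = 0.023389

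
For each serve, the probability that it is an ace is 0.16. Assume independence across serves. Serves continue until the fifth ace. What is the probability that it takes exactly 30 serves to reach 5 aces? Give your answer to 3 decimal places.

0.032

Y = trial on which the fifth success occurs; negative binomial, r=5, p=0.16.
P(Y=30) = C(29,4) · p^5 · (1−p)^25
= 23751 · 0.00010486 · 0.012793 = 0.03186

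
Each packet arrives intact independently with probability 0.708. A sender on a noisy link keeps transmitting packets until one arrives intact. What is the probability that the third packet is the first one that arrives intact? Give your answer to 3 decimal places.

0.060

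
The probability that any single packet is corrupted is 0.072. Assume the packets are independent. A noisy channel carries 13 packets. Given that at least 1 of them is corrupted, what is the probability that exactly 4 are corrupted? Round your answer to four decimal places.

0.0158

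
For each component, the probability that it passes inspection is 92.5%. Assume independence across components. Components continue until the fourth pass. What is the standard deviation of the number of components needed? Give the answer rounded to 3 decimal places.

0.592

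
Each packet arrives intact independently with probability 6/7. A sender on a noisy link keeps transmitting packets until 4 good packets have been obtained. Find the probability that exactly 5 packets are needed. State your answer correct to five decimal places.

0.30844

Y = trial on which the fourth success occurs; negative binomial, r=4, p=0.857143.
P(Y=5) = C(4,3) · p^4 · (1−p)^1
= 4 · 0.53978 · 0.14286 = 0.3084429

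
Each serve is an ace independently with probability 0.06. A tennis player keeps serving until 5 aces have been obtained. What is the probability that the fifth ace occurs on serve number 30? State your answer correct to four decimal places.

0.0039

Y = trial on which the fifth success occurs; negative binomial, r=5, p=0.06.
P(Y=30) = C(29,4) · p^5 · (1−p)^25
= 23751 · 7.776e-07 · 0.21291 = 0.003932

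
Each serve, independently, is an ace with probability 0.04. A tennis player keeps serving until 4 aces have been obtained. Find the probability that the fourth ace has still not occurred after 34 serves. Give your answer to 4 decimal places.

0.9543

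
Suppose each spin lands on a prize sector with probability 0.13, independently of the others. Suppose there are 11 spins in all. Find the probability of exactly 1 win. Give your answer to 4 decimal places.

X ~ Binomial(n=11, p=0.13).
P(X=1) = C(11,1) · p^1 · (1−p)^10
= 11 · 0.13 · 0.24842 = 0.355245

0.3552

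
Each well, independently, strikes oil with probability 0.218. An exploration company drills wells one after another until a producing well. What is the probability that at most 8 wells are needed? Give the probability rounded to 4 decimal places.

0.8602

Y = number of wells to the first success; geometric, p = 0.218.
P(Y ≤ 8) = 1 − (1−p)^8 = 1 − 0.139847 = 0.860153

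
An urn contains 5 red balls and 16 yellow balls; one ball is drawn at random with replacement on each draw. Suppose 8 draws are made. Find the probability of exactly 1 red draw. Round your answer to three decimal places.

X ~ Binomial(n=8, p=0.238095).
P(X=1) = C(8,1) · p^1 · (1−p)^7
= 8 · 0.2381 · 0.14904 = 0.28389

0.284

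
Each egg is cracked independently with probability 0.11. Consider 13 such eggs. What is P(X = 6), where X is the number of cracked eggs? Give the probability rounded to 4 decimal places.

X ~ Binomial(n=13, p=0.11).
P(X=6) = C(13,6) · p^6 · (1−p)^7
= 1716 · 1.7716e-06 · 0.44231 = 0.001345

0.0013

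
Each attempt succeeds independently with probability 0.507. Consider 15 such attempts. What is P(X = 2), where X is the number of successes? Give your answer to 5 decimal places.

X ~ Binomial(n=15, p=0.507).
P(X=2) = C(15,2) · p^2 · (1−p)^13
= 105 · 0.25705 · 0.00010163 = 0.0027429

0.00274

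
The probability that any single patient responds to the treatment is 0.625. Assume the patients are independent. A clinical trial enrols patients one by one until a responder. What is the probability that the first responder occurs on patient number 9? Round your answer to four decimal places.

0.0002

Geometric (trials to first success), p = 0.625.
P(Y = 9) = (1−p)^8 · p = 0.00039107 · 0.625 = 0.000244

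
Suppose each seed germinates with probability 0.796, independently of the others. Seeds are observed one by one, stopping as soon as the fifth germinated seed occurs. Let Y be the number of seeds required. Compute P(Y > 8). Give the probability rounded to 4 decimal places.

Needing more than 8 seeds ⇔ fewer than 5 successes in the first 8. With X ~ Binomial(8, 0.796), P(Y > 8) = P(X ≤ 4).
  k=0: C(8,0)·0.796^0·0.204^8 = 0.000003
  k=1: C(8,1)·0.796^1·0.204^7 = 0.000094
  k=2: C(8,2)·0.796^2·0.204^6 = 0.001279
  k=3: C(8,3)·0.796^3·0.204^5 = 0.009979
  k=4: C(8,4)·0.796^4·0.204^4 = 0.048671
P(X ≤ 4) = 0.060025

0.0600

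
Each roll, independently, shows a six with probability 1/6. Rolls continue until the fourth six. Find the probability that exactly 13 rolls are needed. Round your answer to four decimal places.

0.0329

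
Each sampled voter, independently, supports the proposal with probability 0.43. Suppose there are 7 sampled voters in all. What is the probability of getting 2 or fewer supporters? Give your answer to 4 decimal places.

0.3564

X ~ Binomial(7, 0.43); P(X ≤ 2) = Σ C(7,k) p^k (1−p)^(7−k) over k:
  k=0: C(7,0)·0.43^0·0.57^7 = 0.019549
  k=1: C(7,1)·0.43^1·0.57^6 = 0.103232
  k=2: C(7,2)·0.43^2·0.57^5 = 0.233631
Total = 0.356412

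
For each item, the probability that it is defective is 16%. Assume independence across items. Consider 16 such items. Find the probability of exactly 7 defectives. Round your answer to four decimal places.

0.0064

X ~ Binomial(n=16, p=0.16).
P(X=7) = C(16,7) · p^7 · (1−p)^9
= 11440 · 2.6844e-06 · 0.20822 = 0.006394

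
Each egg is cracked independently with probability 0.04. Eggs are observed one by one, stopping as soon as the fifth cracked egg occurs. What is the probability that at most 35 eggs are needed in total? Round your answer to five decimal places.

Finishing within 35 eggs ⇔ at least 5 successes in the first 35. With X ~ Binomial(35, 0.04), P(Y ≤ 35) = 1 − P(X ≤ 4).
  k=0: C(35,0)·0.04^0·0.96^35 = 0.2396035
  k=1: C(35,1)·0.04^1·0.96^34 = 0.3494218
  k=2: C(35,2)·0.04^2·0.96^33 = 0.2475071
  k=3: C(35,3)·0.04^3·0.96^32 = 0.1134407
  k=4: C(35,4)·0.04^4·0.96^31 = 0.0378136
1 − 0.9877867 = 0.0122133

0.01221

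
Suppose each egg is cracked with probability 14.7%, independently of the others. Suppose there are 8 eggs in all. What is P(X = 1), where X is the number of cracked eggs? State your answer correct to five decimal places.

X ~ Binomial(n=8, p=0.147).
P(X=1) = C(8,1) · p^1 · (1−p)^7
= 8 · 0.147 · 0.32858 = 0.3864119

0.38641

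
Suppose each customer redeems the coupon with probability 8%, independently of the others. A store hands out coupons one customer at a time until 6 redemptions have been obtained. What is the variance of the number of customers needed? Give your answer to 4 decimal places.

862.5000

Y = total customers until the sixth success; negative binomial with r=6, p=0.08.
Var(Y) = r(1−p)/p² = 6·0.92 / 0.08² = 862.500000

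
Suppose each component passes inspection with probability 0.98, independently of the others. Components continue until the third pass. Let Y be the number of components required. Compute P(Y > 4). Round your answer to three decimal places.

0.002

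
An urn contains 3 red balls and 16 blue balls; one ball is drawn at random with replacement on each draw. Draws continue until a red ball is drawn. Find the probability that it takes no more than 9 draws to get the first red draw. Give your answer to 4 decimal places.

Y = number of draws to the first success; geometric, p = 0.157895.
P(Y ≤ 9) = 1 − (1−p)^9 = 1 − 0.212960 = 0.787040

0.7870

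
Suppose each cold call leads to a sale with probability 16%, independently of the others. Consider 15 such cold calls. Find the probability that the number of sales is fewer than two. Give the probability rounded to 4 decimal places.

0.2821

X ~ Binomial(15, 0.16); P(X ≤ 1) = Σ C(15,k) p^k (1−p)^(15−k) over k:
  k=0: C(15,0)·0.16^0·0.84^15 = 0.073146
  k=1: C(15,1)·0.16^1·0.84^14 = 0.208988
Total = 0.282134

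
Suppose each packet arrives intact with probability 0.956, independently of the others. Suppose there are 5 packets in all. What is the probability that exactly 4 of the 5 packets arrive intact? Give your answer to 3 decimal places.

X ~ Binomial(n=5, p=0.956).
P(X=4) = C(5,4) · p^4 · (1−p)^1
= 5 · 0.83528 · 0.044 = 0.18376

0.184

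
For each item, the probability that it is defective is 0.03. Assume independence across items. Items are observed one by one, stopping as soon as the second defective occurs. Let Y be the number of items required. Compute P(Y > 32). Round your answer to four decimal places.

Needing more than 32 items ⇔ fewer than 2 successes in the first 32. With X ~ Binomial(32, 0.03), P(Y > 32) = P(X ≤ 1).
  k=0: C(32,0)·0.03^0·0.97^32 = 0.377308
  k=1: C(32,1)·0.03^1·0.97^31 = 0.373418
P(X ≤ 1) = 0.750725

0.7507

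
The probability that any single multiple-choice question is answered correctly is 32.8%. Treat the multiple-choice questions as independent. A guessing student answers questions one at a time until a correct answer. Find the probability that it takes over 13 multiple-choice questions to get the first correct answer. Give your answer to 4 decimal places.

Y = number of multiple-choice questions to the first success; geometric, p = 0.328.
P(Y > 13) = P(first 13 all fail) = (1−p)^13 = 0.005699

0.0057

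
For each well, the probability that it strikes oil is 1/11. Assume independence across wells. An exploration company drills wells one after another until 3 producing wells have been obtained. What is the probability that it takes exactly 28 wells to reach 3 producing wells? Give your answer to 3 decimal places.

0.024

Y = trial on which the third success occurs; negative binomial, r=3, p=0.090909.
P(Y=28) = C(27,2) · p^3 · (1−p)^25
= 351 · 0.00075131 · 0.092296 = 0.02434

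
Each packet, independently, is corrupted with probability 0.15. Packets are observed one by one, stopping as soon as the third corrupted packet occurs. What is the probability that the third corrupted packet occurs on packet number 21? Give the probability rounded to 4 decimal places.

Y = trial on which the third success occurs; negative binomial, r=3, p=0.15.
P(Y=21) = C(20,2) · p^3 · (1−p)^18
= 190 · 0.003375 · 0.053646 = 0.034401

0.0344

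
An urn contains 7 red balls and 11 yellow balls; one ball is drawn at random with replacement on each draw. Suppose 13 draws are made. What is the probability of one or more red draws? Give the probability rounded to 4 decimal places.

P(at least one) = 1 − P(none) = 1 − (1 − 0.388889)^13
= 1 − 0.001658 = 0.998342

0.9983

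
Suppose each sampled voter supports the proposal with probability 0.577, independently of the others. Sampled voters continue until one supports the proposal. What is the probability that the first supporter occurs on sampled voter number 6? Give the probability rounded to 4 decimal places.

Geometric (trials to first success), p = 0.577.
P(Y = 6) = (1−p)^5 · p = 0.013543 · 0.577 = 0.007814

0.0078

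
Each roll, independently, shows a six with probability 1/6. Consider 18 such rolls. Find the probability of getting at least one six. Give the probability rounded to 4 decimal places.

P(at least one) = 1 − P(none) = 1 − (1 − 0.166667)^18
= 1 − 0.037561 = 0.962439

0.9624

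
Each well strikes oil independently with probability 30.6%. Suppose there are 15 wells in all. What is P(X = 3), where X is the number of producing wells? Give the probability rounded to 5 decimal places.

0.16274

X ~ Binomial(n=15, p=0.306).
P(X=3) = C(15,3) · p^3 · (1−p)^12
= 455 · 0.028653 · 0.012483 = 0.1627381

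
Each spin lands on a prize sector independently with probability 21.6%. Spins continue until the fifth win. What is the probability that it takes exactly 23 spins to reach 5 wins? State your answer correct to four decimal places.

Y = trial on which the fifth success occurs; negative binomial, r=5, p=0.216.
P(Y=23) = C(22,4) · p^5 · (1−p)^18
= 7315 · 0.00047018 · 0.012522 = 0.043070

0.0431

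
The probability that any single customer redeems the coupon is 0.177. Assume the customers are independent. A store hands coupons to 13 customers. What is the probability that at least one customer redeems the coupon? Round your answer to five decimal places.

0.92053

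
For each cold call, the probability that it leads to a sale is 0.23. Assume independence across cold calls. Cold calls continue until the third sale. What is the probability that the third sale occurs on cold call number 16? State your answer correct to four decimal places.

Y = trial on which the third success occurs; negative binomial, r=3, p=0.23.
P(Y=16) = C(15,2) · p^3 · (1−p)^13
= 105 · 0.012167 · 0.033449 = 0.042732

0.0427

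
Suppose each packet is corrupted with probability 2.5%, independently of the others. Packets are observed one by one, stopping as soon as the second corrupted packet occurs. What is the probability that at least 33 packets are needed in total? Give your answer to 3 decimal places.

0.810

Needing more than 32 packets ⇔ fewer than 2 successes in the first 32. With X ~ Binomial(32, 0.025), P(Y > 32) = P(X ≤ 1).
  k=0: C(32,0)·0.025^0·0.975^32 = 0.44478
  k=1: C(32,1)·0.025^1·0.975^31 = 0.36495
P(X ≤ 1) = 0.80973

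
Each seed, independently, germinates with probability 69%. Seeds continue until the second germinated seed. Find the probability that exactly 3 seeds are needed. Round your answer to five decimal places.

Y = trial on which the second success occurs; negative binomial, r=2, p=0.69.
P(Y=3) = C(2,1) · p^2 · (1−p)^1
= 2 · 0.4761 · 0.31 = 0.2951820

0.29518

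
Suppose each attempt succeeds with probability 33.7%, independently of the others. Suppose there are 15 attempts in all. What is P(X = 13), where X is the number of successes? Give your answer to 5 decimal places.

X ~ Binomial(n=15, p=0.337).
P(X=13) = C(15,13) · p^13 · (1−p)^2
= 105 · 7.2308e-07 · 0.43957 = 0.0000334

0.00003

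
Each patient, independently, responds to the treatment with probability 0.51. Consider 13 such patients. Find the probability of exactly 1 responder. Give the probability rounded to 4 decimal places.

0.0013

X ~ Binomial(n=13, p=0.51).
P(X=1) = C(13,1) · p^1 · (1−p)^12
= 13 · 0.51 · 0.00019158 = 0.001270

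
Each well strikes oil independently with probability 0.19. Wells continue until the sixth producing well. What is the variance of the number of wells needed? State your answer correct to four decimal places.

134.6260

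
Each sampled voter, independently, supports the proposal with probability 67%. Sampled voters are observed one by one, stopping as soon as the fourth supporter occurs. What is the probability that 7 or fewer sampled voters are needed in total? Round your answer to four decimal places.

0.8318

Finishing within 7 sampled voters ⇔ at least 4 successes in the first 7. With X ~ Binomial(7, 0.67), P(Y ≤ 7) = 1 − P(X ≤ 3).
  k=0: C(7,0)·0.67^0·0.33^7 = 0.000426
  k=1: C(7,1)·0.67^1·0.33^6 = 0.006057
  k=2: C(7,2)·0.67^2·0.33^5 = 0.036893
  k=3: C(7,3)·0.67^3·0.33^4 = 0.124838
1 − 0.168214 = 0.831786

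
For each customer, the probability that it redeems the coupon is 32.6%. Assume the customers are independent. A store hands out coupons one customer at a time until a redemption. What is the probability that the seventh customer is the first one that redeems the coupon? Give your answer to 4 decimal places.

0.0306

Geometric (trials to first success), p = 0.326.
P(Y = 7) = (1−p)^6 · p = 0.093747 · 0.326 = 0.030562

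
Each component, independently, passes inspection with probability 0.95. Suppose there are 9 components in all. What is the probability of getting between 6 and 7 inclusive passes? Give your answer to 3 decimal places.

0.071

X ~ Binomial(9, 0.95); P(6 ≤ X ≤ 7) = Σ C(9,k) p^k (1−p)^(9−k) over k:
  k=6: C(9,6)·0.95^6·0.05^3 = 0.00772
  k=7: C(9,7)·0.95^7·0.05^2 = 0.06285
Total = 0.07057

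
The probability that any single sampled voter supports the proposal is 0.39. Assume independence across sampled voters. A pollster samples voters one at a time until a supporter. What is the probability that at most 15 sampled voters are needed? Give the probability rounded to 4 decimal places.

Y = number of sampled voters to the first success; geometric, p = 0.39.
P(Y ≤ 15) = 1 − (1−p)^15 = 1 − 0.000602 = 0.999398

0.9994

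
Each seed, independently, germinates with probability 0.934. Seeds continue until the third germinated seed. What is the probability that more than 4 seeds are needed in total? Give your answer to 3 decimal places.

Needing more than 4 seeds ⇔ fewer than 3 successes in the first 4. With X ~ Binomial(4, 0.934), P(Y > 4) = P(X ≤ 2).
  k=0: C(4,0)·0.934^0·0.066^4 = 0.00002
  k=1: C(4,1)·0.934^1·0.066^3 = 0.00107
  k=2: C(4,2)·0.934^2·0.066^2 = 0.02280
P(X ≤ 2) = 0.02389

0.024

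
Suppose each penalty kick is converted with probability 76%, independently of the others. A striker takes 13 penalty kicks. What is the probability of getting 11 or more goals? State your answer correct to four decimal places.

0.3636

X ~ Binomial(13, 0.76); P(X ≥ 11) = Σ C(13,k) p^k (1−p)^(13−k) over k:
  k=11: C(13,11)·0.76^11·0.24^2 = 0.219516
  k=12: C(13,12)·0.76^12·0.24^1 = 0.115856
  k=13: C(13,13)·0.76^13·0.24^0 = 0.028221
Total = 0.363593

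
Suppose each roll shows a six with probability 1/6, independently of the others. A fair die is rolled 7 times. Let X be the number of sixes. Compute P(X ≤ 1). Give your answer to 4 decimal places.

0.6698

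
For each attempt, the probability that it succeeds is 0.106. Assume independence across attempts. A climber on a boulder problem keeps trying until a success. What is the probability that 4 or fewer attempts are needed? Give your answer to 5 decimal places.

0.36122

Y = number of attempts to the first success; geometric, p = 0.106.
P(Y ≤ 4) = 1 − (1−p)^4 = 1 − 0.6387782 = 0.3612218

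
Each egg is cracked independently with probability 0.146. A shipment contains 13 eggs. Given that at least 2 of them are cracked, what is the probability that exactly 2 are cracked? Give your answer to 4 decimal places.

0.5001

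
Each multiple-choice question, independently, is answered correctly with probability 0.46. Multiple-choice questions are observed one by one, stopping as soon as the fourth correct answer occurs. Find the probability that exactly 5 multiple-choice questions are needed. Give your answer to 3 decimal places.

Y = trial on which the fourth success occurs; negative binomial, r=4, p=0.46.
P(Y=5) = C(4,3) · p^4 · (1−p)^1
= 4 · 0.044775 · 0.54 = 0.09671

0.097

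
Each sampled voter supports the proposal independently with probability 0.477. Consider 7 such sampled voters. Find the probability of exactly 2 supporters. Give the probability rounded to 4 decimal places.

0.1870

X ~ Binomial(n=7, p=0.477).
P(X=2) = C(7,2) · p^2 · (1−p)^5
= 21 · 0.22753 · 0.03913 = 0.186967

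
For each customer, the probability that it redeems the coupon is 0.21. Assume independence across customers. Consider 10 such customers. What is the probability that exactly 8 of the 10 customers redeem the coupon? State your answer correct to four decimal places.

X ~ Binomial(n=10, p=0.21).
P(X=8) = C(10,8) · p^8 · (1−p)^2
= 45 · 3.7823e-06 · 0.6241 = 0.000106

0.0001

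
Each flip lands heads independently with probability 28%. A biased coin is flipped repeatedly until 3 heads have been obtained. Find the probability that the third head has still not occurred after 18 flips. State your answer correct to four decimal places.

Needing more than 18 flips ⇔ fewer than 3 successes in the first 18. With X ~ Binomial(18, 0.28), P(Y > 18) = P(X ≤ 2).
  k=0: C(18,0)·0.28^0·0.72^18 = 0.002704
  k=1: C(18,1)·0.28^1·0.72^17 = 0.018927
  k=2: C(18,2)·0.28^2·0.72^16 = 0.062564
P(X ≤ 2) = 0.084195

0.0842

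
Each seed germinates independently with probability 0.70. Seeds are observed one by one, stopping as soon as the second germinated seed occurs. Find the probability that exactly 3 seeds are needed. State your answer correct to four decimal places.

0.2940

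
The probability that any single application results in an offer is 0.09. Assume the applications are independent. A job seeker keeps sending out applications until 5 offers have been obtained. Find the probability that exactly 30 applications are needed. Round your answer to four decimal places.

Y = trial on which the fifth success occurs; negative binomial, r=5, p=0.09.
P(Y=30) = C(29,4) · p^5 · (1−p)^25
= 23751 · 5.9049e-06 · 0.094631 = 0.013272

0.0133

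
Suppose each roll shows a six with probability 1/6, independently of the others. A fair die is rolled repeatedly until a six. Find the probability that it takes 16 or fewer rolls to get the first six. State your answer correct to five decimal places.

Y = number of rolls to the first success; geometric, p = 0.166667.
P(Y ≤ 16) = 1 − (1−p)^16 = 1 − 0.0540879 = 0.9459121

0.94591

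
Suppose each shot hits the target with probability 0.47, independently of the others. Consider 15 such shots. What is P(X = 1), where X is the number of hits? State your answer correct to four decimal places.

X ~ Binomial(n=15, p=0.47).
P(X=1) = C(15,1) · p^1 · (1−p)^14
= 15 · 0.47 · 0.00013799 = 0.000973

0.0010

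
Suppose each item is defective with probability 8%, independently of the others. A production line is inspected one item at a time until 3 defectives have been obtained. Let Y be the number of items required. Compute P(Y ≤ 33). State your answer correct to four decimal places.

Finishing within 33 items ⇔ at least 3 successes in the first 33. With X ~ Binomial(33, 0.08), P(Y ≤ 33) = 1 − P(X ≤ 2).
  k=0: C(33,0)·0.08^0·0.92^33 = 0.063826
  k=1: C(33,1)·0.08^1·0.92^32 = 0.183153
  k=2: C(33,2)·0.08^2·0.92^31 = 0.254822
1 − 0.501801 = 0.498199

0.4982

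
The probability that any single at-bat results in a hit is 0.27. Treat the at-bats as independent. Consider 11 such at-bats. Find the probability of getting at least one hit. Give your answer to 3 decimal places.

P(at least one) = 1 − P(none) = 1 − (1 − 0.27)^11
= 1 − 0.03137 = 0.96863

0.969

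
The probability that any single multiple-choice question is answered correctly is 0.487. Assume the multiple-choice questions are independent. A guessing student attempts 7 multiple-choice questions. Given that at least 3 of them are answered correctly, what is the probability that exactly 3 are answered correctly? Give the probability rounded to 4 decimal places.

X ~ Binomial(7, 0.487). Want P(X=3 | X≥3) = P(X=3) / P(X≥3).
P(X=3) = C(7,3)·0.487^3·0.513^4 = 0.279978
P(X≥3) = 1 − 0.009350 − 0.062134 − 0.176955 = 0.751560
Ratio = 0.279978 / 0.751560 = 0.372530

0.3725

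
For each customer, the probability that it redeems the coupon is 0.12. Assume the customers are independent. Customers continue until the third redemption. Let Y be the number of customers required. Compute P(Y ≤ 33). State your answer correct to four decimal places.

Finishing within 33 customers ⇔ at least 3 successes in the first 33. With X ~ Binomial(33, 0.12), P(Y ≤ 33) = 1 − P(X ≤ 2).
  k=0: C(33,0)·0.12^0·0.88^33 = 0.014721
  k=1: C(33,1)·0.12^1·0.88^32 = 0.066243
  k=2: C(33,2)·0.12^2·0.88^31 = 0.144530
1 − 0.225494 = 0.774506

0.7745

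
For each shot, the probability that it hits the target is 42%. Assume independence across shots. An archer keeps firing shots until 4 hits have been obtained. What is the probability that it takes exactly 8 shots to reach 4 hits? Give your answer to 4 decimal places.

0.1232

Y = trial on which the fourth success occurs; negative binomial, r=4, p=0.42.
P(Y=8) = C(7,3) · p^4 · (1−p)^4
= 35 · 0.031117 · 0.11316 = 0.123247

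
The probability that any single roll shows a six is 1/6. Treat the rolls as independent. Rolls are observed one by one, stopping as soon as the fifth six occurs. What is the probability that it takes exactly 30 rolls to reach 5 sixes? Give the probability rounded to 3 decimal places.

Y = trial on which the fifth success occurs; negative binomial, r=5, p=0.166667.
P(Y=30) = C(29,4) · p^5 · (1−p)^25
= 23751 · 0.0001286 · 0.010483 = 0.03202

0.032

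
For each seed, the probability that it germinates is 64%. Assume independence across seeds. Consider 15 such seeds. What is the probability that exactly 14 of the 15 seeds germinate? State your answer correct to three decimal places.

X ~ Binomial(n=15, p=0.64).
P(X=14) = C(15,14) · p^14 · (1−p)^1
= 15 · 0.0019343 · 0.36 = 0.01045

0.010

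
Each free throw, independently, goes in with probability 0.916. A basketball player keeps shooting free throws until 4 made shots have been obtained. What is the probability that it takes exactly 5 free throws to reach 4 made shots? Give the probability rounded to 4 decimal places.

0.2365

Y = trial on which the fourth success occurs; negative binomial, r=4, p=0.916.
P(Y=5) = C(4,3) · p^4 · (1−p)^1
= 4 · 0.70401 · 0.084 = 0.236549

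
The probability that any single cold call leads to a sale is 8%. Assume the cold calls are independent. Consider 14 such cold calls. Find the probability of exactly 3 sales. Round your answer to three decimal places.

0.074

X ~ Binomial(n=14, p=0.08).
P(X=3) = C(14,3) · p^3 · (1−p)^11
= 364 · 0.000512 · 0.39964 = 0.07448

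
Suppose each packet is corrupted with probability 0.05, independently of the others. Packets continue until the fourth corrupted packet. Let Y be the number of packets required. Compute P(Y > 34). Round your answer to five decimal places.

0.91187

Needing more than 34 packets ⇔ fewer than 4 successes in the first 34. With X ~ Binomial(34, 0.05), P(Y > 34) = P(X ≤ 3).
  k=0: C(34,0)·0.05^0·0.95^34 = 0.1748246
  k=1: C(34,1)·0.05^1·0.95^33 = 0.3128440
  k=2: C(34,2)·0.05^2·0.95^32 = 0.2716804
  k=3: C(34,3)·0.05^3·0.95^31 = 0.1525223
P(X ≤ 3) = 0.9118713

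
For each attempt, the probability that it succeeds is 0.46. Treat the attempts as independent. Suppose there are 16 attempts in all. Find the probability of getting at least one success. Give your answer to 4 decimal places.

0.9999

P(at least one) = 1 − P(none) = 1 − (1 − 0.46)^16
= 1 − 0.000052 = 0.999948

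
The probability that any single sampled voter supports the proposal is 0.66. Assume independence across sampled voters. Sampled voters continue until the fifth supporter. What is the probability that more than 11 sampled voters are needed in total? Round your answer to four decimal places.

Needing more than 11 sampled voters ⇔ fewer than 5 successes in the first 11. With X ~ Binomial(11, 0.66), P(Y > 11) = P(X ≤ 4).
  k=0: C(11,0)·0.66^0·0.34^11 = 0.000007
  k=1: C(11,1)·0.66^1·0.34^10 = 0.000150
  k=2: C(11,2)·0.66^2·0.34^9 = 0.001455
  k=3: C(11,3)·0.66^3·0.34^8 = 0.008471
  k=4: C(11,4)·0.66^4·0.34^7 = 0.032888
P(X ≤ 4) = 0.042971

0.0430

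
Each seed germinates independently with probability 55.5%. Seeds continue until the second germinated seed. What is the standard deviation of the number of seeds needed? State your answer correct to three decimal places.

1.700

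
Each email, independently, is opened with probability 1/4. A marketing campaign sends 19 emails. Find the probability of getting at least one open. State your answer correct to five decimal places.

P(at least one) = 1 − P(none) = 1 − (1 − 0.25)^19
= 1 − 0.0042283 = 0.9957717

0.99577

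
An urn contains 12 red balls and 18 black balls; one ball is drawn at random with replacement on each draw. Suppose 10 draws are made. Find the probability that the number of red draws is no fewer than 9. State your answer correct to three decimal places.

0.002

X ~ Binomial(10, 0.40); P(X ≥ 9) = Σ C(10,k) p^k (1−p)^(10−k) over k:
  k=9: C(10,9)·0.40^9·0.60^1 = 0.00157
  k=10: C(10,10)·0.40^10·0.60^0 = 0.00010
Total = 0.00168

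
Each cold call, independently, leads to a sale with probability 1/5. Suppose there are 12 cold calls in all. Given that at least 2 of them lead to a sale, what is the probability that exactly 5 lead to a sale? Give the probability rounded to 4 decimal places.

0.0733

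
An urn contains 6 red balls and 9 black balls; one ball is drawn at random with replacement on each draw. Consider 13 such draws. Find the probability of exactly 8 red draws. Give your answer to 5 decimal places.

X ~ Binomial(n=13, p=0.40).
P(X=8) = C(13,8) · p^8 · (1−p)^5
= 1287 · 0.00065536 · 0.07776 = 0.0655865

0.06559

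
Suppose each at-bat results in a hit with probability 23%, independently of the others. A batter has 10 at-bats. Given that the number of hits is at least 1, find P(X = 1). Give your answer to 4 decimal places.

0.2362

X ~ Binomial(10, 0.23). Want P(X=1 | X≥1) = P(X=1) / P(X≥1).
P(X=1) = C(10,1)·0.23^1·0.77^9 = 0.218849
P(X≥1) = 1 − 0.073267 = 0.926733
Ratio = 0.218849 / 0.926733 = 0.236151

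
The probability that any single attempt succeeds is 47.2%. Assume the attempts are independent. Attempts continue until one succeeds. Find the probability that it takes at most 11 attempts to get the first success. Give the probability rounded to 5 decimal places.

0.99911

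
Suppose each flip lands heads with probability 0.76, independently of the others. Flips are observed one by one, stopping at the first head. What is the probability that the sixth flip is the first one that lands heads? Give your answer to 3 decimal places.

0.001

Geometric (trials to first success), p = 0.76.
P(Y = 6) = (1−p)^5 · p = 0.00079626 · 0.76 = 0.00061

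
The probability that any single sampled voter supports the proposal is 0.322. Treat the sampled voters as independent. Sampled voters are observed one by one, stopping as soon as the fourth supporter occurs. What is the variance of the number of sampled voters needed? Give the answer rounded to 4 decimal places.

26.1564

Y = total sampled voters until the fourth success; negative binomial with r=4, p=0.322.
Var(Y) = r(1−p)/p² = 4·0.678 / 0.322² = 26.156398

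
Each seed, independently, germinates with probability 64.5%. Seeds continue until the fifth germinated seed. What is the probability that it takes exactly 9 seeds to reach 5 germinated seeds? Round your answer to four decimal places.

Y = trial on which the fifth success occurs; negative binomial, r=5, p=0.645.
P(Y=9) = C(8,4) · p^5 · (1−p)^4
= 70 · 0.11163 · 0.015882 = 0.124111

0.1241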